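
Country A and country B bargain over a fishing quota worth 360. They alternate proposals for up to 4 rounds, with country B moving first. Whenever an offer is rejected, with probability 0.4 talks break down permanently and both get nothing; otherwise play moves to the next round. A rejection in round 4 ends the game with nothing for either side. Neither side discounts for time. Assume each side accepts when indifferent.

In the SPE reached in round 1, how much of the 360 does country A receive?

Round 4 (country A proposes): rejection yields 0 for country B; country A offers 0 and keeps 360.
Round 3 (country B proposes): rejecting gives country A an expected 0.6 × 360 = 216, so country B offers 216, keeping 144.
Round 2 (country A proposes): rejecting gives country B an expected 0.6 × 144 = 86.4, so country A offers 86.4, keeping 273.6.
Round 1 (country B proposes): rejecting gives country A an expected 0.6 × 273.6 = 164.16; country B offers that and keeps 195.84.

164.16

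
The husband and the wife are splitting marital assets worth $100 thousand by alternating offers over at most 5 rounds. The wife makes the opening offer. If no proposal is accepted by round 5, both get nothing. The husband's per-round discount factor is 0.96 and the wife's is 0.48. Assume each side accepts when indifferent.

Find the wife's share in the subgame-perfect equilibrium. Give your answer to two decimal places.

27.08

Round 5 (the wife proposes): the husband will accept anything ≥ 0, so the wife offers 0 and keeps 100.
Round 4 (the husband proposes): the wife can get 100 next round, worth 0.48 × 100 = 48 now, so the husband offers 48, keeping 52.
Round 3 (the wife proposes): the husband can get 52 next round, worth 0.96 × 52 = 49.92 now; the wife offers that and keeps 50.08.
Round 2 (the husband proposes): the wife can get 50.08 next round, worth 0.48 × 50.08 = 24.0384 now, so the husband offers 24.0384, keeping 75.9616.
Round 1 (the wife proposes): the husband can get 75.9616 next round, worth 0.96 × 75.9616 = 72.923136 now; the wife offers that and keeps 27.076864.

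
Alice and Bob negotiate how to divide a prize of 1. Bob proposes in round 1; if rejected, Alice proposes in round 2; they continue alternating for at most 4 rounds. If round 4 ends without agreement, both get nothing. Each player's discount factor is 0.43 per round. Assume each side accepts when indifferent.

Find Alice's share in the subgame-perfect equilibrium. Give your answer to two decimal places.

0.32

Round 4 (Alice proposes): Bob will accept anything ≥ 0, so Alice offers 0 and keeps 1.
Round 3 (Bob proposes): Alice can get 1 next round, worth 0.43 × 1 = 0.43 now, so Bob offers 0.43, keeping 0.57.
Round 2 (Alice proposes): Bob can get 0.57 next round, worth 0.43 × 0.57 = 0.2451 now, so Alice offers 0.2451, keeping 0.7549.
Round 1 (Bob proposes): Alice can get 0.7549 next round, worth 0.43 × 0.7549 = 0.324607 now; Bob offers that and keeps 0.675393.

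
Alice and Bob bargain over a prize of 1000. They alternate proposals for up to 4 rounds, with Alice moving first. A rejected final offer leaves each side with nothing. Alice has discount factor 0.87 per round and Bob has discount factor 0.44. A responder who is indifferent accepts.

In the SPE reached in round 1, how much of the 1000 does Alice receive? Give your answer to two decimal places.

774.37

Work backward from the last round.
Round 4 (Bob proposes): rejection yields 0 for Alice; Bob offers 0 and keeps 1000.
Round 3 (Alice proposes): Bob can get 1000 next round, worth 0.44 × 1000 = 440 now, so Alice offers 440, keeping 560.
Round 2 (Bob proposes): Alice can get 560 next round, worth 0.87 × 560 = 487.2 now, so Bob offers 487.2, keeping 512.8.
Round 1 (Alice proposes): Bob can get 512.8 next round, worth 0.44 × 512.8 = 225.632 now. Alice offers 225.632 and keeps 1000 − 225.632 = 774.368.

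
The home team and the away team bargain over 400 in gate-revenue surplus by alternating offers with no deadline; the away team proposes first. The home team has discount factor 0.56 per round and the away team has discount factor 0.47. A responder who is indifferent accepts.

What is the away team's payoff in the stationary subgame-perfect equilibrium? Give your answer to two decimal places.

In a stationary SPE each proposer offers the other exactly their discounted continuation value.
If the away team keeps x when proposing and the home team keeps y when proposing, then x = 400 − 0.56y and y = 400 − 0.47x.
Solving: x = 400(1 − 0.56) / (1 − 0.47·0.56) = 176 / 0.7368 ≈ 238.8708.
The home team gets 400 − 238.8708 ≈ 161.1292.

238.87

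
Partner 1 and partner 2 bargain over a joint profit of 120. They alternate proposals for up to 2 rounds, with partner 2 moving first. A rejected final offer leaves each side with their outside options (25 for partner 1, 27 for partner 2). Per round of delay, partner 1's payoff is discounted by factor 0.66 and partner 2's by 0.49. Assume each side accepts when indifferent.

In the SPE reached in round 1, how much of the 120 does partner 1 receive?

Round 2 (partner 1 proposes): partner 2 gets 27 if talks fail, so partner 1 offers 27 and keeps 93.
Round 1 (partner 2 proposes): partner 1 can get 93 next round, worth 0.66 × 93 = 61.38 now; partner 2 offers that and keeps 58.62.

61.38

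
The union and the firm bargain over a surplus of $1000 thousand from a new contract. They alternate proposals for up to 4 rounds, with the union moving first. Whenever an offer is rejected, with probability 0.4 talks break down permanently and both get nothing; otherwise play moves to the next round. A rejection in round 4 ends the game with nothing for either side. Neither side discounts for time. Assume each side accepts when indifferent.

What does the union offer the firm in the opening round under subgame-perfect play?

Round 4 (the firm proposes): rejection yields 0 for the union; the firm offers 0 and keeps 1000.
Round 3 (the union proposes): rejecting gives the firm an expected 0.6 × 1000 = 600, so the union offers 600, keeping 400.
Round 2 (the firm proposes): rejecting gives the union an expected 0.6 × 400 = 240. The firm offers 240 and keeps 1000 − 240 = 760.
Round 1 (the union proposes): rejecting gives the firm an expected 0.6 × 760 = 456. The union offers 456 and keeps 1000 − 456 = 544.

456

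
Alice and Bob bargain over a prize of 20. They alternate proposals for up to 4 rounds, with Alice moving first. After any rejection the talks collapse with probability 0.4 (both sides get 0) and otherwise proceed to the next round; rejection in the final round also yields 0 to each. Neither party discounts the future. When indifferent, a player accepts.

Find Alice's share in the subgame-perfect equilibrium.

10.88

Round 4 (Bob proposes): Alice will accept anything ≥ 0, so Bob offers 0 and keeps 20.
Round 3 (Alice proposes): rejecting gives Bob an expected 0.6 × 20 = 12. Alice offers 12 and keeps 20 − 12 = 8.
Round 2 (Bob proposes): rejecting gives Alice an expected 0.6 × 8 = 4.8, so Bob offers 4.8, keeping 15.2.
Round 1 (Alice proposes): rejecting gives Bob an expected 0.6 × 15.2 = 9.12. Alice offers 9.12 and keeps 20 − 9.12 = 10.88.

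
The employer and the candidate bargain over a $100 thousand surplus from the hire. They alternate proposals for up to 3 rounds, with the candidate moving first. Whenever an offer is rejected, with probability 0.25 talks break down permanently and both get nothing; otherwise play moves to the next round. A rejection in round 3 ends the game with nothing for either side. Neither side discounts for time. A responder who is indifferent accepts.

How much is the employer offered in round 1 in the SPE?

By backward induction:
Round 3 (the candidate proposes): rejection yields 0 for the employer; the candidate offers 0 and keeps 100.
Round 2 (the employer proposes): rejecting gives the candidate an expected 0.75 × 100 = 75, so the employer offers 75, keeping 25.
Round 1 (the candidate proposes): rejecting gives the employer an expected 0.75 × 25 = 18.75. The candidate offers 18.75 and keeps 100 − 18.75 = 81.25.

18.75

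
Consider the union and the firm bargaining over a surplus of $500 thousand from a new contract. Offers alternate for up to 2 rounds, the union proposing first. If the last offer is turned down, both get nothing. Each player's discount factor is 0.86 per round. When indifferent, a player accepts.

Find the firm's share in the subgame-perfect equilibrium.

Round 2 (the firm proposes): the union will accept anything ≥ 0, so the firm offers 0 and keeps 500.
Round 1 (the union proposes): the firm can get 500 next round, worth 0.86 × 500 = 430 now; the union offers that and keeps 70.

430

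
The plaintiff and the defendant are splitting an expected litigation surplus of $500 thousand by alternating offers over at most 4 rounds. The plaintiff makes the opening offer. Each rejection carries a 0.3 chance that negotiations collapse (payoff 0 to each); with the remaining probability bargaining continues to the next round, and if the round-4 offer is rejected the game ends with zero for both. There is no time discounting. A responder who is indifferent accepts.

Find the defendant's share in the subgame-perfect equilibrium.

By backward induction:
Round 4 (the defendant proposes): the plaintiff will accept anything ≥ 0, so the defendant offers 0 and keeps 500.
Round 3 (the plaintiff proposes): rejecting gives the defendant an expected 0.7 × 500 = 350; the plaintiff offers that and keeps 150.
Round 2 (the defendant proposes): rejecting gives the plaintiff an expected 0.7 × 150 = 105. The defendant offers 105 and keeps 500 − 105 = 395.
Round 1 (the plaintiff proposes): rejecting gives the defendant an expected 0.7 × 395 = 276.5; the plaintiff offers that and keeps 223.5.

276.5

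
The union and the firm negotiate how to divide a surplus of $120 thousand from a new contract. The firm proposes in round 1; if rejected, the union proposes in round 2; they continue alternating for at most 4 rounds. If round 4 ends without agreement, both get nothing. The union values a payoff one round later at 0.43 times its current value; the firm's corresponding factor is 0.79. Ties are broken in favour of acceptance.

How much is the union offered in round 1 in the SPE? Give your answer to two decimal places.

Round 4 (the union proposes): rejection yields 0 for the firm; the union offers 0 and keeps 120.
Round 3 (the firm proposes): the union can get 120 next round, worth 0.43 × 120 = 51.6 now. The firm offers 51.6 and keeps 120 − 51.6 = 68.4.
Round 2 (the union proposes): the firm can get 68.4 next round, worth 0.79 × 68.4 = 54.036 now. The union offers 54.036 and keeps 120 − 54.036 = 65.964.
Round 1 (the firm proposes): the union can get 65.964 next round, worth 0.43 × 65.964 = 28.36452 now, so the firm offers 28.36452, keeping 91.63548.

28.36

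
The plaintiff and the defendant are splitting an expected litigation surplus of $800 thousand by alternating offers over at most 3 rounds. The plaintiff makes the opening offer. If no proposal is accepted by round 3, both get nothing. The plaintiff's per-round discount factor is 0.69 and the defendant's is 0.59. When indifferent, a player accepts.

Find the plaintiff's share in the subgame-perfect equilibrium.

653.68

Round 3 (the plaintiff proposes): the defendant will accept anything ≥ 0, so the plaintiff offers 0 and keeps 800.
Round 2 (the defendant proposes): the plaintiff can get 800 next round, worth 0.69 × 800 = 552 now, so the defendant offers 552, keeping 248.
Round 1 (the plaintiff proposes): the defendant can get 248 next round, worth 0.59 × 248 = 146.32 now. The plaintiff offers 146.32 and keeps 800 − 146.32 = 653.68.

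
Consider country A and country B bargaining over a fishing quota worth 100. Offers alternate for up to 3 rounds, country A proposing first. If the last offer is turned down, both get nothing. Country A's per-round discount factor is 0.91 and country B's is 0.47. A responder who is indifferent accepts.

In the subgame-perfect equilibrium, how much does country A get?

95.77

Round 3 (country A proposes): rejection yields 0 for country B; country A offers 0 and keeps 100.
Round 2 (country B proposes): country A can get 100 next round, worth 0.91 × 100 = 91 now. Country B offers 91 and keeps 100 − 91 = 9.
Round 1 (country A proposes): country B can get 9 next round, worth 0.47 × 9 = 4.23 now, so country A offers 4.23, keeping 95.77.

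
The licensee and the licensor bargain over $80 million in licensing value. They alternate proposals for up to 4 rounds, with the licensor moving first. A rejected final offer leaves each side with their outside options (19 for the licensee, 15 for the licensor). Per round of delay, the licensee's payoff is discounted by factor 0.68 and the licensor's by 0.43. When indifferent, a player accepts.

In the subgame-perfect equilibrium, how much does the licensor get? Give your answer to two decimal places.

36.07

Round 4 (the licensee proposes): the licensor gets 15 if talks fail, so the licensee offers 15 and keeps 65.
Round 3 (the licensor proposes): the licensee can get 65 next round, worth 0.68 × 65 = 44.2 now, so the licensor offers 44.2, keeping 35.8.
Round 2 (the licensee proposes): the licensor can get 35.8 next round, worth 0.43 × 35.8 = 15.394 now, so the licensee offers 15.394, keeping 64.606.
Round 1 (the licensor proposes): the licensee can get 64.606 next round, worth 0.68 × 64.606 = 43.93208 now, so the licensor offers 43.93208, keeping 36.06792.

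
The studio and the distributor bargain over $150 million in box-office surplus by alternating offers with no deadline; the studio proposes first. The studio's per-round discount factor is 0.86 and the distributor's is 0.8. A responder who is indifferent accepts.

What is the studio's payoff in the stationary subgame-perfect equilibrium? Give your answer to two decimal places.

When the studio proposes, the distributor accepts any offer worth at least 0.8 times what the distributor would get by proposing next round; and vice versa.
This gives x = 150 − 0.8y and y = 150 − 0.86x, where x and y are each side's share when it proposes.
Hence (1 − 0.8·0.86)x = 150(1 − 0.8), i.e. 0.312·x = 30.
x ≈ 96.1538; the distributor's share is 150 − x ≈ 53.8462.

96.15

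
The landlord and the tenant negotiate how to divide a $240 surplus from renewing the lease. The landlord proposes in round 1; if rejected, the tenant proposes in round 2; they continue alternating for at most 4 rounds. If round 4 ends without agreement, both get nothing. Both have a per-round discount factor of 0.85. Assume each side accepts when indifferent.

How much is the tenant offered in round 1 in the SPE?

177.99

Round 4 (the tenant proposes): rejection yields 0 for the landlord; the tenant offers 0 and keeps 240.
Round 3 (the landlord proposes): the tenant can get 240 next round, worth 0.85 × 240 = 204 now. The landlord offers 204 and keeps 240 − 204 = 36.
Round 2 (the tenant proposes): the landlord can get 36 next round, worth 0.85 × 36 = 30.6 now; the tenant offers that and keeps 209.4.
Round 1 (the landlord proposes): the tenant can get 209.4 next round, worth 0.85 × 209.4 = 177.99 now; the landlord offers that and keeps 62.01.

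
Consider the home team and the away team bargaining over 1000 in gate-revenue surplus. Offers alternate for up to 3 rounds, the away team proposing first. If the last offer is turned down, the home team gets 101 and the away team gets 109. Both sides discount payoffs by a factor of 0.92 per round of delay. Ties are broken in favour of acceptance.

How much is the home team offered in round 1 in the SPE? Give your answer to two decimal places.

Solve by backward induction from round 3.
Round 3 (the away team proposes): the home team gets 101 if talks fail, so the away team offers 101 and keeps 899.
Round 2 (the home team proposes): the away team can get 899 next round, worth 0.92 × 899 = 827.08 now. The home team offers 827.08 and keeps 1000 − 827.08 = 172.92.
Round 1 (the away team proposes): the home team can get 172.92 next round, worth 0.92 × 172.92 = 159.0864 now; the away team offers that and keeps 840.9136.

159.09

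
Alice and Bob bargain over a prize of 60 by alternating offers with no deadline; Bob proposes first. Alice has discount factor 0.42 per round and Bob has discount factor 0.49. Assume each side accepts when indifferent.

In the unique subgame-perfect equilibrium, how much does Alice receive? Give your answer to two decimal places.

16.18

When Bob proposes, Alice accepts any offer worth at least 0.42 times what Alice would get by proposing next round; and vice versa.
This gives x = 60 − 0.42y and y = 60 − 0.49x, where x and y are each side's share when it proposes.
Hence (1 − 0.42·0.49)x = 60(1 − 0.42), i.e. 0.7942·x = 34.8.
x ≈ 43.8177; Alice's share is 60 − x ≈ 16.1823.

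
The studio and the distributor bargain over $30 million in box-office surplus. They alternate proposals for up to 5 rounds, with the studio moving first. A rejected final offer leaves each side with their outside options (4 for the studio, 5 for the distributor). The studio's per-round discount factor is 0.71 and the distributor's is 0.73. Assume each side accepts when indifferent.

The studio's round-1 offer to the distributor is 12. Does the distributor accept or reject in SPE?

Accept

Work out the distributor's continuation value if the offer is rejected.
Round 5 (the studio proposes): the distributor gets 5 if talks fail, so the studio offers 5 and keeps 25.
Round 4 (the distributor proposes): the studio can get 25 next round, worth 0.71 × 25 = 17.75 now, so the distributor offers 17.75, keeping 12.25.
Round 3 (the studio proposes): the distributor can get 12.25 next round, worth 0.73 × 12.25 = 8.9425 now; the studio offers that and keeps 21.0575.
Round 2 (the distributor proposes): the studio can get 21.0575 next round, worth 0.71 × 21.0575 = 14.950825 now; the distributor offers that and keeps 15.049175.
So by rejecting in round 1, the distributor gets 15.049175 next round, worth 0.73 × 15.049175 = 10.98589775 now.
Offer 12 ≥ 10.98589775, so the distributor accepts.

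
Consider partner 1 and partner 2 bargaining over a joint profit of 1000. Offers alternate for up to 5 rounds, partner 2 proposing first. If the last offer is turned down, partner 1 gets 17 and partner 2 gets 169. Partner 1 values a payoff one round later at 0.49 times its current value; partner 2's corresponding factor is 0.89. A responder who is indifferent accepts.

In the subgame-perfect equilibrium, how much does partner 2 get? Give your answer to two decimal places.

919.36

Round 5 (partner 2 proposes): partner 1 gets 17 if talks fail, so partner 2 offers 17 and keeps 983.
Round 4 (partner 1 proposes): partner 2 can get 983 next round, worth 0.89 × 983 = 874.87 now, so partner 1 offers 874.87, keeping 125.13.
Round 3 (partner 2 proposes): partner 1 can get 125.13 next round, worth 0.49 × 125.13 = 61.3137 now, so partner 2 offers 61.3137, keeping 938.6863.
Round 2 (partner 1 proposes): partner 2 can get 938.6863 next round, worth 0.89 × 938.6863 = 835.430807 now. Partner 1 offers 835.430807 and keeps 1000 − 835.430807 = 164.569193.
Round 1 (partner 2 proposes): partner 1 can get 164.569193 next round, worth 0.49 × 164.569193 = 80.63890457 now. Partner 2 offers 80.63890457 and keeps 1000 − 80.63890457 = 919.36109543.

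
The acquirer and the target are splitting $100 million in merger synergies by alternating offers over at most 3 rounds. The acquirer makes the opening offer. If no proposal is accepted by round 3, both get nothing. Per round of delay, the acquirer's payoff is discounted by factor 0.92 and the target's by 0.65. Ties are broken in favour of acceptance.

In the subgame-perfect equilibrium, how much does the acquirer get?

94.8

Round 3 (the acquirer proposes): the target will accept anything ≥ 0, so the acquirer offers 0 and keeps 100.
Round 2 (the target proposes): the acquirer can get 100 next round, worth 0.92 × 100 = 92 now; the target offers that and keeps 8.
Round 1 (the acquirer proposes): the target can get 8 next round, worth 0.65 × 8 = 5.2 now. The acquirer offers 5.2 and keeps 100 − 5.2 = 94.8.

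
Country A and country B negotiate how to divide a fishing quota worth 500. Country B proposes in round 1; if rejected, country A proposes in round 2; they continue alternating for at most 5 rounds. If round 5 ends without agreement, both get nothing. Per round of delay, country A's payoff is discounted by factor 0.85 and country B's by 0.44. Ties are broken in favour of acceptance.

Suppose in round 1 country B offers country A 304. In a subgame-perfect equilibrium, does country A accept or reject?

Round 5 (country B proposes): country A will accept anything ≥ 0, so country B offers 0 and keeps 500.
Round 4 (country A proposes): country B can get 500 next round, worth 0.44 × 500 = 220 now; country A offers that and keeps 280.
Round 3 (country B proposes): country A can get 280 next round, worth 0.85 × 280 = 238 now. Country B offers 238 and keeps 500 − 238 = 262.
Round 2 (country A proposes): country B can get 262 next round, worth 0.44 × 262 = 115.28 now. Country A offers 115.28 and keeps 500 − 115.28 = 384.72.
So by rejecting in round 1, country A gets 384.72 next round, worth 0.85 × 384.72 = 327.012 now.
Offer 304 < 327.012, so country A rejects.

Reject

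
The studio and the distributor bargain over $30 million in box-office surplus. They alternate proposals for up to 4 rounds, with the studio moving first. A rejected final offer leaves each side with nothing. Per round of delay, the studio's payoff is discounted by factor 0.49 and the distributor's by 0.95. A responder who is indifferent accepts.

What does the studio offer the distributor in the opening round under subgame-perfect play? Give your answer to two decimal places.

27.80

Round 4 (the distributor proposes): rejection yields 0 for the studio; the distributor offers 0 and keeps 30.
Round 3 (the studio proposes): the distributor can get 30 next round, worth 0.95 × 30 = 28.5 now. The studio offers 28.5 and keeps 30 − 28.5 = 1.5.
Round 2 (the distributor proposes): the studio can get 1.5 next round, worth 0.49 × 1.5 = 0.735 now, so the distributor offers 0.735, keeping 29.265.
Round 1 (the studio proposes): the distributor can get 29.265 next round, worth 0.95 × 29.265 = 27.80175 now. The studio offers 27.80175 and keeps 30 − 27.80175 = 2.19825.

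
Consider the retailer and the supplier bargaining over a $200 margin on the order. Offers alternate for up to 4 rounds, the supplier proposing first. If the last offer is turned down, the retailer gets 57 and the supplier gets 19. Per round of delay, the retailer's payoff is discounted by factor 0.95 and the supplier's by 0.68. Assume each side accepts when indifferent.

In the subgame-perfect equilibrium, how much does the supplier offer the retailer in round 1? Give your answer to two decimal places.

Round 4 (the retailer proposes): the supplier gets 19 if talks fail, so the retailer offers 19 and keeps 181.
Round 3 (the supplier proposes): the retailer can get 181 next round, worth 0.95 × 181 = 171.95 now, so the supplier offers 171.95, keeping 28.05.
Round 2 (the retailer proposes): the supplier can get 28.05 next round, worth 0.68 × 28.05 = 19.074 now. The retailer offers 19.074 and keeps 200 − 19.074 = 180.926.
Round 1 (the supplier proposes): the retailer can get 180.926 next round, worth 0.95 × 180.926 = 171.8797 now, so the supplier offers 171.8797, keeping 28.1203.

171.88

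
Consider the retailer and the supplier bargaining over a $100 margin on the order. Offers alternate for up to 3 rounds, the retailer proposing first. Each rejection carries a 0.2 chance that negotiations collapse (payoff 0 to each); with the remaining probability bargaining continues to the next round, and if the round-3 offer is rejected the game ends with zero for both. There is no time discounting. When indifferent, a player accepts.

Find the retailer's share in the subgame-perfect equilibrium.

By backward induction:
Round 3 (the retailer proposes): rejection yields 0 for the supplier; the retailer offers 0 and keeps 100.
Round 2 (the supplier proposes): rejecting gives the retailer an expected 0.8 × 100 = 80; the supplier offers that and keeps 20.
Round 1 (the retailer proposes): rejecting gives the supplier an expected 0.8 × 20 = 16; the retailer offers that and keeps 84.

84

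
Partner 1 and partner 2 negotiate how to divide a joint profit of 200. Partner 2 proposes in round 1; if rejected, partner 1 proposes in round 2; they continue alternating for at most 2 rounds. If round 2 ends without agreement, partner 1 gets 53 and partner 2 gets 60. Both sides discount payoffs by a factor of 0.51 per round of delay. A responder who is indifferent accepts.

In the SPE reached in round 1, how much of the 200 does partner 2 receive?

128.6

Round 2 (partner 1 proposes): partner 2 gets 60 if talks fail, so partner 1 offers 60 and keeps 140.
Round 1 (partner 2 proposes): partner 1 can get 140 next round, worth 0.51 × 140 = 71.4 now, so partner 2 offers 71.4, keeping 128.6.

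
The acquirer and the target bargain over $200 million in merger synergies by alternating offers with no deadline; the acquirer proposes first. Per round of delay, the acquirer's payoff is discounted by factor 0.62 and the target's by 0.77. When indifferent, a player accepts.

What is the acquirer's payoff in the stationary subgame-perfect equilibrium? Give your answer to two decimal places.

88.02

In a stationary SPE each proposer offers the other exactly their discounted continuation value.
If the acquirer keeps x when proposing and the target keeps y when proposing, then x = 200 − 0.77y and y = 200 − 0.62x.
Solving: x = 200(1 − 0.77) / (1 − 0.62·0.77) = 46 / 0.5226 ≈ 88.0214.
The target gets 200 − 88.0214 ≈ 111.9786.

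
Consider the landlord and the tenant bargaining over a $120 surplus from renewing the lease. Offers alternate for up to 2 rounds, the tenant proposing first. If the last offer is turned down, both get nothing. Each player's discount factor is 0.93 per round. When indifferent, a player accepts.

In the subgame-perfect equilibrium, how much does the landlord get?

111.6

Round 2 (the landlord proposes): the tenant will accept anything ≥ 0, so the landlord offers 0 and keeps 120.
Round 1 (the tenant proposes): the landlord can get 120 next round, worth 0.93 × 120 = 111.6 now; the tenant offers that and keeps 8.4.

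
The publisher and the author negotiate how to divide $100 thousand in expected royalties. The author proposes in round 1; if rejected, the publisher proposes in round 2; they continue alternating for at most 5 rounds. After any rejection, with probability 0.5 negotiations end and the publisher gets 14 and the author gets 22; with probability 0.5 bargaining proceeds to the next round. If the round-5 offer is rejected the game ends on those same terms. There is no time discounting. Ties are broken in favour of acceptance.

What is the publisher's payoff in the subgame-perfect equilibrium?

34

Round 5 (the author proposes): the publisher gets 14 if talks fail, so the author offers 14 and keeps 86.
Round 4 (the publisher proposes): rejecting gives the author an expected 0.5 × 86 + 0.5 × 22 = 54; the publisher offers that and keeps 46.
Round 3 (the author proposes): rejecting gives the publisher an expected 0.5 × 46 + 0.5 × 14 = 30; the author offers that and keeps 70.
Round 2 (the publisher proposes): rejecting gives the author an expected 0.5 × 70 + 0.5 × 22 = 46; the publisher offers that and keeps 54.
Round 1 (the author proposes): rejecting gives the publisher an expected 0.5 × 54 + 0.5 × 14 = 34. The author offers 34 and keeps 100 − 34 = 66.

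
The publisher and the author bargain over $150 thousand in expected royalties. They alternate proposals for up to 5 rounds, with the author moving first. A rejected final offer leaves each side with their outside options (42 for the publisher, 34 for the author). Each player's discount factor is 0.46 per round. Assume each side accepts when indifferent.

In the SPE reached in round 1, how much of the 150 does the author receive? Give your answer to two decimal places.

Round 5 (the author proposes): the publisher gets 42 if talks fail, so the author offers 42 and keeps 108.
Round 4 (the publisher proposes): the author can get 108 next round, worth 0.46 × 108 = 49.68 now. The publisher offers 49.68 and keeps 150 − 49.68 = 100.32.
Round 3 (the author proposes): the publisher can get 100.32 next round, worth 0.46 × 100.32 = 46.1472 now; the author offers that and keeps 103.8528.
Round 2 (the publisher proposes): the author can get 103.8528 next round, worth 0.46 × 103.8528 = 47.772288 now. The publisher offers 47.772288 and keeps 150 − 47.772288 = 102.227712.
Round 1 (the author proposes): the publisher can get 102.227712 next round, worth 0.46 × 102.227712 = 47.02474752 now. The author offers 47.02474752 and keeps 150 − 47.02474752 = 102.97525248.

102.98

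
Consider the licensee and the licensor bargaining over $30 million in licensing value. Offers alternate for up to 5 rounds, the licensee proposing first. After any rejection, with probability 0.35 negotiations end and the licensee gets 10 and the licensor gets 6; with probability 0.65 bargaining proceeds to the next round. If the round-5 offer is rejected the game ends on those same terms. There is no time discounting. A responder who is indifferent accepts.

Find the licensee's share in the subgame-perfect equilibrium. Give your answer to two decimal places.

19.47

By backward induction:
Round 5 (the licensee proposes): the licensor gets 6 if talks fail, so the licensee offers 6 and keeps 24.
Round 4 (the licensor proposes): rejecting gives the licensee an expected 0.65 × 24 + 0.35 × 10 = 19.1, so the licensor offers 19.1, keeping 10.9.
Round 3 (the licensee proposes): rejecting gives the licensor an expected 0.65 × 10.9 + 0.35 × 6 = 9.185. The licensee offers 9.185 and keeps 30 − 9.185 = 20.815.
Round 2 (the licensor proposes): rejecting gives the licensee an expected 0.65 × 20.815 + 0.35 × 10 = 17.02975. The licensor offers 17.02975 and keeps 30 − 17.02975 = 12.97025.
Round 1 (the licensee proposes): rejecting gives the licensor an expected 0.65 × 12.97025 + 0.35 × 6 = 10.5306625. The licensee offers 10.5306625 and keeps 30 − 10.5306625 = 19.4693375.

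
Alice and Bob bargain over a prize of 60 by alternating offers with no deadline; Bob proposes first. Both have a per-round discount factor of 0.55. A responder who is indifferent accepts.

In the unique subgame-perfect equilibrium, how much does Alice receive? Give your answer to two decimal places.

21.29

In a stationary SPE each proposer offers the other exactly their discounted continuation value.
If Bob keeps x when proposing and Alice keeps y when proposing, then x = 60 − 0.55y and y = 60 − 0.55x.
Solving: x = 60(1 − 0.55) / (1 − 0.55·0.55) = 27 / 0.6975 ≈ 38.7097.
Alice gets 60 − 38.7097 ≈ 21.2903.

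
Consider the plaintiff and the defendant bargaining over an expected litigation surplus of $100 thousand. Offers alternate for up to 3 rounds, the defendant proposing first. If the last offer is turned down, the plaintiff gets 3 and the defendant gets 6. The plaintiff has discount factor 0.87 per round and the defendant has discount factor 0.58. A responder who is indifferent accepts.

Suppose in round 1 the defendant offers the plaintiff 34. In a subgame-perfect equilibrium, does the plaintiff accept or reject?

Reject

Work out the plaintiff's continuation value if the offer is rejected.
Round 3 (the defendant proposes): the plaintiff gets 3 if talks fail, so the defendant offers 3 and keeps 97.
Round 2 (the plaintiff proposes): the defendant can get 97 next round, worth 0.58 × 97 = 56.26 now; the plaintiff offers that and keeps 43.74.
So by rejecting in round 1, the plaintiff gets 43.74 next round, worth 0.87 × 43.74 = 38.0538 now.
Offer 34 < 38.0538, so the plaintiff rejects.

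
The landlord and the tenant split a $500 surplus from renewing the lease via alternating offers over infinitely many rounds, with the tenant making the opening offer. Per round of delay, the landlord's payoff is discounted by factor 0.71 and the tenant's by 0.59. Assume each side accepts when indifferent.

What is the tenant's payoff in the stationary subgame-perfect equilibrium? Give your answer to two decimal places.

Let x be the tenant's share when the tenant proposes and y be the landlord's share when the landlord proposes.
The landlord accepts iff offered ≥ 0.71·y, so x = 500 − 0.71y. Symmetrically y = 500 − 0.59x.
Substituting: x = 500 − 0.71(500 − 0.59x), giving x(1 − 0.59·0.71) = 500(1 − 0.71).
So x = 500 × 0.29 / 0.5811 ≈ 249.5268, and the landlord receives 500 − x ≈ 250.4732.

249.53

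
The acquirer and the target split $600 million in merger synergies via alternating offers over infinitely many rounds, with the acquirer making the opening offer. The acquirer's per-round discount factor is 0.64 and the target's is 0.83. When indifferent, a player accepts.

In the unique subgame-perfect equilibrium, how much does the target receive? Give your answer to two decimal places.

382.42

Let x be the acquirer's share when the acquirer proposes and y be the target's share when the target proposes.
The target accepts iff offered ≥ 0.83·y, so x = 600 − 0.83y. Symmetrically y = 600 − 0.64x.
Substituting: x = 600 − 0.83(600 − 0.64x), giving x(1 − 0.64·0.83) = 600(1 − 0.83).
So x = 600 × 0.17 / 0.4688 ≈ 217.5768, and the target receives 600 − x ≈ 382.4232.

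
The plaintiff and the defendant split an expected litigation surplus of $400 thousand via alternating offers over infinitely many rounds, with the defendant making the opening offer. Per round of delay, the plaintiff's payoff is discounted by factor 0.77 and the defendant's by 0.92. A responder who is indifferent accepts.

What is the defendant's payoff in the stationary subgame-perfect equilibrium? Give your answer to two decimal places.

Let x be the defendant's share when the defendant proposes and y be the plaintiff's share when the plaintiff proposes.
The plaintiff accepts iff offered ≥ 0.77·y, so x = 400 − 0.77y. Symmetrically y = 400 − 0.92x.
Substituting: x = 400 − 0.77(400 − 0.92x), giving x(1 − 0.92·0.77) = 400(1 − 0.77).
So x = 400 × 0.23 / 0.2916 ≈ 315.5007, and the plaintiff receives 400 − x ≈ 84.4993.

315.50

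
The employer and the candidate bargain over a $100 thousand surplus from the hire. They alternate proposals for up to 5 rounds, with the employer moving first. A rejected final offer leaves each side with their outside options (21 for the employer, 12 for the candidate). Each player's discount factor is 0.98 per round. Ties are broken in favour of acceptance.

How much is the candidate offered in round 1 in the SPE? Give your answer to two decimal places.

Round 5 (the employer proposes): the candidate gets 12 if talks fail, so the employer offers 12 and keeps 88.
Round 4 (the candidate proposes): the employer can get 88 next round, worth 0.98 × 88 = 86.24 now. The candidate offers 86.24 and keeps 100 − 86.24 = 13.76.
Round 3 (the employer proposes): the candidate can get 13.76 next round, worth 0.98 × 13.76 = 13.4848 now, so the employer offers 13.4848, keeping 86.5152.
Round 2 (the candidate proposes): the employer can get 86.5152 next round, worth 0.98 × 86.5152 = 84.784896 now; the candidate offers that and keeps 15.215104.
Round 1 (the employer proposes): the candidate can get 15.215104 next round, worth 0.98 × 15.215104 = 14.91080192 now. The employer offers 14.91080192 and keeps 100 − 14.91080192 = 85.08919808.

14.91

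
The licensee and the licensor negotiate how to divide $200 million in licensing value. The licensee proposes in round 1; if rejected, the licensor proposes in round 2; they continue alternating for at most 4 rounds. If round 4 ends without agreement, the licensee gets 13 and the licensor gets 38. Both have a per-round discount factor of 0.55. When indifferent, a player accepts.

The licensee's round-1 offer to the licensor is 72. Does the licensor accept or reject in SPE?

Reject

Round 4 (the licensor proposes): the licensee gets 13 if talks fail, so the licensor offers 13 and keeps 187.
Round 3 (the licensee proposes): the licensor can get 187 next round, worth 0.55 × 187 = 102.85 now, so the licensee offers 102.85, keeping 97.15.
Round 2 (the licensor proposes): the licensee can get 97.15 next round, worth 0.55 × 97.15 = 53.4325 now, so the licensor offers 53.4325, keeping 146.5675.
So by rejecting in round 1, the licensor gets 146.5675 next round, worth 0.55 × 146.5675 = 80.612125 now.
Offer 72 < 80.612125, so the licensor rejects.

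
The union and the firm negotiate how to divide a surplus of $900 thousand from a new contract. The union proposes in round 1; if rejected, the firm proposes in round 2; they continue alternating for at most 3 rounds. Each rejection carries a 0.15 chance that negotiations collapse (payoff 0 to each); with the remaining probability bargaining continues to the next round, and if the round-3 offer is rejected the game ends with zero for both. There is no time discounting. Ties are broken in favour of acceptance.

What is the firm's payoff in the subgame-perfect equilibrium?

114.75

Round 3 (the union proposes): rejection yields 0 for the firm; the union offers 0 and keeps 900.
Round 2 (the firm proposes): rejecting gives the union an expected 0.85 × 900 = 765. The firm offers 765 and keeps 900 − 765 = 135.
Round 1 (the union proposes): rejecting gives the firm an expected 0.85 × 135 = 114.75, so the union offers 114.75, keeping 785.25.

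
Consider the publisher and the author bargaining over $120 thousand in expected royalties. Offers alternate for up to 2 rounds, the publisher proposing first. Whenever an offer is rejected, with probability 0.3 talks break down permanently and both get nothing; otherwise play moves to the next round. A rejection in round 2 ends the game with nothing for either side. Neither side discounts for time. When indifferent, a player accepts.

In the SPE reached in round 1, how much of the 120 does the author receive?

By backward induction:
Round 2 (the author proposes): rejection yields 0 for the publisher; the author offers 0 and keeps 120.
Round 1 (the publisher proposes): rejecting gives the author an expected 0.7 × 120 = 84. The publisher offers 84 and keeps 120 − 84 = 36.

84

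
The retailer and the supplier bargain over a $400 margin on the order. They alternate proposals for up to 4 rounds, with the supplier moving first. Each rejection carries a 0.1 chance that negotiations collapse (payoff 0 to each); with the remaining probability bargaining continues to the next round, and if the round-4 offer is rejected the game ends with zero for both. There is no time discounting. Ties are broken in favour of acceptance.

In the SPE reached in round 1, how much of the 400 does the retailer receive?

327.6

By backward induction:
Round 4 (the retailer proposes): rejection yields 0 for the supplier; the retailer offers 0 and keeps 400.
Round 3 (the supplier proposes): rejecting gives the retailer an expected 0.9 × 400 = 360; the supplier offers that and keeps 40.
Round 2 (the retailer proposes): rejecting gives the supplier an expected 0.9 × 40 = 36; the retailer offers that and keeps 364.
Round 1 (the supplier proposes): rejecting gives the retailer an expected 0.9 × 364 = 327.6. The supplier offers 327.6 and keeps 400 − 327.6 = 72.4.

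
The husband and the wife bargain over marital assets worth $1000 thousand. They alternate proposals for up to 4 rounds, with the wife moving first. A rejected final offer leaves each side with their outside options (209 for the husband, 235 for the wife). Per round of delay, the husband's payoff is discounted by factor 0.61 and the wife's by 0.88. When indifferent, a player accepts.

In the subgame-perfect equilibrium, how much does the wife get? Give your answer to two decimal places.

676.30

Round 4 (the husband proposes): the wife gets 235 if talks fail, so the husband offers 235 and keeps 765.
Round 3 (the wife proposes): the husband can get 765 next round, worth 0.61 × 765 = 466.65 now. The wife offers 466.65 and keeps 1000 − 466.65 = 533.35.
Round 2 (the husband proposes): the wife can get 533.35 next round, worth 0.88 × 533.35 = 469.348 now; the husband offers that and keeps 530.652.
Round 1 (the wife proposes): the husband can get 530.652 next round, worth 0.61 × 530.652 = 323.69772 now, so the wife offers 323.69772, keeping 676.30228.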